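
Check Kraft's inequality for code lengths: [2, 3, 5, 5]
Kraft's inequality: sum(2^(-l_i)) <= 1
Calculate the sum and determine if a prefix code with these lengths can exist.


Sum = 2^(-2) + 2^(-3) + 2^(-5) + 2^(-5)
    = 0.25 + 0.125 + 0.03125 + 0.03125
    = 14/32 = 0.4375
Since 0.4375 <= 1, Kraft's inequality IS satisfied.
A prefix code with these lengths CAN exist.

Kraft sum = 0.4375. Satisfied.


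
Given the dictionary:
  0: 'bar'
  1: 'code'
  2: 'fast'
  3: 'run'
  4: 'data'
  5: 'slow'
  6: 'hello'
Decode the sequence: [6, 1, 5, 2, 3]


Look up each index in the dictionary:
  6 -> 'hello'
  1 -> 'code'
  5 -> 'slow'
  2 -> 'fast'
  3 -> 'run'

Decoded: "hello code slow fast run"


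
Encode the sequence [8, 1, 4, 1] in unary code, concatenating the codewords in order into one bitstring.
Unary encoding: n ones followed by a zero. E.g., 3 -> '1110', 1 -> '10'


Encode each number as n ones followed by a terminating 0:
  8 -> 111111110 (9 bits)
  1 -> 10 (2 bits)
  4 -> 11110 (5 bits)
  1 -> 10 (2 bits)
Total length = 9 + 2 + 5 + 2 = 18 bits.

Unary([8, 1, 4, 1]) = 111111110101111010 (18 bits)


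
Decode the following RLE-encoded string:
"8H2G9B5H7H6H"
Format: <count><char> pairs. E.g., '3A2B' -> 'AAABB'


Expanding each <count><char> pair:
  8H -> 'HHHHHHHH'
  2G -> 'GG'
  9B -> 'BBBBBBBBB'
  5H -> 'HHHHH'
  7H -> 'HHHHHHH'
  6H -> 'HHHHHH'

Decoded = HHHHHHHHGGBBBBBBBBBHHHHHHHHHHHHHHHHHH


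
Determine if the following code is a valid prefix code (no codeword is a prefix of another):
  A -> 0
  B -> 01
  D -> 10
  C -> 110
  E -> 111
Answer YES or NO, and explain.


Checking each pair (does one codeword prefix another?):
  A='0' vs B='01': prefix -- VIOLATION

NO -- this is NOT a valid prefix code. A (0) is a prefix of B (01).


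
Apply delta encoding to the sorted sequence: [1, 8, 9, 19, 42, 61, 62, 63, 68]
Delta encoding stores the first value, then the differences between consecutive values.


First value: 1
Deltas:
  8 - 1 = 7
  9 - 8 = 1
  19 - 9 = 10
  42 - 19 = 23
  61 - 42 = 19
  62 - 61 = 1
  63 - 62 = 1
  68 - 63 = 5


Delta encoded: [1, 7, 1, 10, 23, 19, 1, 1, 5]


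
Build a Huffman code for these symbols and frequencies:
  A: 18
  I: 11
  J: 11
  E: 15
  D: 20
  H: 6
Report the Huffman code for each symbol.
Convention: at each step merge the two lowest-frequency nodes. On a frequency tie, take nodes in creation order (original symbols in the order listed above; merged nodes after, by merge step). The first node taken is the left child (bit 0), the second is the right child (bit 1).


Huffman tree construction:
Step 1: Merge H(6) + I(11) = 17
Step 2: Merge J(11) + E(15) = 26
Step 3: Merge (H+I)(17) + A(18) = 35
Step 4: Merge D(20) + (J+E)(26) = 46
Step 5: Merge ((H+I)+A)(35) + (D+(J+E))(46) = 81
Read each symbol's code off the tree from the root (left child = 0, right child = 1).

Codes:
  A: 01 (length 2)
  I: 001 (length 3)
  J: 110 (length 3)
  E: 111 (length 3)
  D: 10 (length 2)
  H: 000 (length 3)
Average code length: 205/81 = 2.5309 bits/symbol


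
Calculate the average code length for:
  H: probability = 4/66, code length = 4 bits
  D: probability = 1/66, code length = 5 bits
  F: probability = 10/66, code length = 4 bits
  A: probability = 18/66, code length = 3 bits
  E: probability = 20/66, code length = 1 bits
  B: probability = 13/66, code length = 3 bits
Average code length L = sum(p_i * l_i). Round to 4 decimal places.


Weighted contributions p_i * l_i:
  H: (4/66) * 4 = 16/66
  D: (1/66) * 5 = 5/66
  F: (10/66) * 4 = 40/66
  A: (18/66) * 3 = 54/66
  E: (20/66) * 1 = 20/66
  B: (13/66) * 3 = 39/66
Sum = (16 + 5 + 40 + 54 + 20 + 39)/66 = 174/66

L = 174/66 = 2.6364 bits/symbol


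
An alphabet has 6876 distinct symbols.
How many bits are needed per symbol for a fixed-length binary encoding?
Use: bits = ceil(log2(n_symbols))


log2(6876) = 12.7474
Bracket: 2^12 = 4096 < 6876 <= 2^13 = 8192
So ceil(log2(6876)) = 13

bits = ceil(log2(6876)) = ceil(12.7474) = 13 bits


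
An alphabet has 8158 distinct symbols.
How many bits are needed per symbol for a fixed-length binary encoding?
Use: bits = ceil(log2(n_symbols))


log2(8158) = 12.994
Bracket: 2^12 = 4096 < 8158 <= 2^13 = 8192
So ceil(log2(8158)) = 13

bits = ceil(log2(8158)) = ceil(12.994) = 13 bits


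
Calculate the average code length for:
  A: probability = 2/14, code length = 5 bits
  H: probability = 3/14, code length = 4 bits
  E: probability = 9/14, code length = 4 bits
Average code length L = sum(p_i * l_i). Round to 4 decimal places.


Weighted contributions p_i * l_i:
  A: (2/14) * 5 = 10/14
  H: (3/14) * 4 = 12/14
  E: (9/14) * 4 = 36/14
Sum = (10 + 12 + 36)/14 = 58/14

L = 58/14 = 4.1429 bits/symbol


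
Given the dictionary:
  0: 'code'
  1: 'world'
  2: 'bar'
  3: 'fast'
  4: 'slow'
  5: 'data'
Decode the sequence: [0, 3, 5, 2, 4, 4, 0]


Look up each index in the dictionary:
  0 -> 'code'
  3 -> 'fast'
  5 -> 'data'
  2 -> 'bar'
  4 -> 'slow'
  4 -> 'slow'
  0 -> 'code'

Decoded: "code fast data bar slow slow code"


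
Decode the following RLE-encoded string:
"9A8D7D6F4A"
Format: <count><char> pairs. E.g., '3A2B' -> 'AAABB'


Expanding each <count><char> pair:
  9A -> 'AAAAAAAAA'
  8D -> 'DDDDDDDD'
  7D -> 'DDDDDDD'
  6F -> 'FFFFFF'
  4A -> 'AAAA'

Decoded = AAAAAAAAADDDDDDDDDDDDDDDFFFFFFAAAA


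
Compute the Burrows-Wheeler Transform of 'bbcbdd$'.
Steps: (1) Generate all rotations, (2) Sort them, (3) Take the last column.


Rotations (sorted):
  0: $bbcbdd -> last char: d
  1: bbcbdd$ -> last char: $
  2: bcbdd$b -> last char: b
  3: bdd$bbc -> last char: c
  4: cbdd$bb -> last char: b
  5: d$bbcbd -> last char: d
  6: dd$bbcb -> last char: b


BWT = d$bcbdb


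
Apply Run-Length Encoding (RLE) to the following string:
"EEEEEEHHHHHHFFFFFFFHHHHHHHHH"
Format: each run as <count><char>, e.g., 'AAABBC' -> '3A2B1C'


Scanning runs left to right:
  i=0: run of 'E' x 6 -> '6E'
  i=6: run of 'H' x 6 -> '6H'
  i=12: run of 'F' x 7 -> '7F'
  i=19: run of 'H' x 9 -> '9H'

RLE = 6E6H7F9H


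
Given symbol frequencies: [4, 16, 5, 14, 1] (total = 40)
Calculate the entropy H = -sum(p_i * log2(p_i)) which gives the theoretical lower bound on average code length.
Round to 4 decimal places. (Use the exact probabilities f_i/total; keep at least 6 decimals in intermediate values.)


Per-symbol terms -p_i * log2(p_i) with p_i = f_i/40:
  p = 4/40 = 0.100000: log2(p) = -3.321928, -p*log2(p) = 0.332193
  p = 16/40 = 0.400000: log2(p) = -1.321928, -p*log2(p) = 0.528771
  p = 5/40 = 0.125000: log2(p) = -3.000000, -p*log2(p) = 0.375000
  p = 14/40 = 0.350000: log2(p) = -1.514573, -p*log2(p) = 0.530101
  p = 1/40 = 0.025000: log2(p) = -5.321928, -p*log2(p) = 0.133048
H = 0.332193 + 0.528771 + 0.375000 + 0.530101 + 0.133048 = 1.899113

H = 1.8991 bits/symbol


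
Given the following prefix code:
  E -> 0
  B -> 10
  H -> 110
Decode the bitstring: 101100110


Decoding step by step:
Bits 10 -> B
Bits 110 -> H
Bits 0 -> E
Bits 110 -> H


Decoded message: BHEH


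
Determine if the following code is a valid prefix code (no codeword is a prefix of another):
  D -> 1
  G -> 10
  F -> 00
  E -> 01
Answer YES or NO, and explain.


Checking each pair (does one codeword prefix another?):
  D='1' vs G='10': prefix -- VIOLATION

NO -- this is NOT a valid prefix code. D (1) is a prefix of G (10).


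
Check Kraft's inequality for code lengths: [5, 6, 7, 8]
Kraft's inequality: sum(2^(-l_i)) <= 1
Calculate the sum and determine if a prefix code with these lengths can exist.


Sum = 2^(-5) + 2^(-6) + 2^(-7) + 2^(-8)
    = 0.03125 + 0.015625 + 0.0078125 + 0.00390625
    = 15/256 = 0.05859375
Since 0.05859375 <= 1, Kraft's inequality IS satisfied.
A prefix code with these lengths CAN exist.

Kraft sum = 0.05859375. Satisfied.


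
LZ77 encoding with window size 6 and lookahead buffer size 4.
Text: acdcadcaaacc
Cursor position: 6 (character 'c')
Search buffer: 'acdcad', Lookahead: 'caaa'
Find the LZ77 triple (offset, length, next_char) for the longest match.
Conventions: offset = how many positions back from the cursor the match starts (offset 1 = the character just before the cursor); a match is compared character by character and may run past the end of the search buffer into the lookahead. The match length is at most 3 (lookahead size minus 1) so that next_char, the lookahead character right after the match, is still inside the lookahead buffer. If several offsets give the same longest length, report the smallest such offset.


Try each offset into the search buffer:
  offset=1 (pos 5, char 'd'): match length 0
  offset=2 (pos 4, char 'a'): match length 0
  offset=3 (pos 3, char 'c'): match length 2
  offset=4 (pos 2, char 'd'): match length 0
  offset=5 (pos 1, char 'c'): match length 1
  offset=6 (pos 0, char 'a'): match length 0
Longest match has length 2 at offset 3.
next_char = character at position 6 + 2 = 8 -> 'a'

Best match: offset=3, length=2 (matching 'ca' starting at position 3)
LZ77 triple: (3, 2, 'a')


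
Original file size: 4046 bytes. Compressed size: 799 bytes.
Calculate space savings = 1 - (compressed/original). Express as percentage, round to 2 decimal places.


ratio = compressed/original = 799/4046 = 0.197479
savings = 1 - ratio = 1 - 0.197479 = 0.802521
as a percentage: 0.802521 * 100 = 80.25%

Space savings = 1 - 799/4046 = 80.25%


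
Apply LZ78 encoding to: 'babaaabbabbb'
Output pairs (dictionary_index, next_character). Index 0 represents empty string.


LZ78 encoding steps:
Dictionary: {0: ''}
Step 1: w='' (idx 0), next='b' -> output (0, 'b'), add 'b' as idx 1
Step 2: w='' (idx 0), next='a' -> output (0, 'a'), add 'a' as idx 2
Step 3: w='b' (idx 1), next='a' -> output (1, 'a'), add 'ba' as idx 3
Step 4: w='a' (idx 2), next='a' -> output (2, 'a'), add 'aa' as idx 4
Step 5: w='b' (idx 1), next='b' -> output (1, 'b'), add 'bb' as idx 5
Step 6: w='a' (idx 2), next='b' -> output (2, 'b'), add 'ab' as idx 6
Step 7: w='bb' (idx 5), end of input -> output (5, '')


Encoded: [(0, 'b'), (0, 'a'), (1, 'a'), (2, 'a'), (1, 'b'), (2, 'b'), (5, '')]


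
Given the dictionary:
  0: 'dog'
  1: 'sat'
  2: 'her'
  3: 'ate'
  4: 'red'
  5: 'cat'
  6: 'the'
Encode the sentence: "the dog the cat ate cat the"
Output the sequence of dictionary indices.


Look up each word in the dictionary:
  'the' -> 6
  'dog' -> 0
  'the' -> 6
  'cat' -> 5
  'ate' -> 3
  'cat' -> 5
  'the' -> 6

Encoded: [6, 0, 6, 5, 3, 5, 6]


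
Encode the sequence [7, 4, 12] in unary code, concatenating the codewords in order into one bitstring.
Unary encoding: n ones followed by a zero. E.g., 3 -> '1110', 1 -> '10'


Encode each number as n ones followed by a terminating 0:
  7 -> 11111110 (8 bits)
  4 -> 11110 (5 bits)
  12 -> 1111111111110 (13 bits)
Total length = 8 + 5 + 13 = 26 bits.

Unary([7, 4, 12]) = 11111110111101111111111110 (26 bits)


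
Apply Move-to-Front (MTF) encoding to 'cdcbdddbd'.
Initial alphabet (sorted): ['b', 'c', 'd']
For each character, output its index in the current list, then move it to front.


MTF encoding:
'c': index 1 in ['b', 'c', 'd'] -> ['c', 'b', 'd']
'd': index 2 in ['c', 'b', 'd'] -> ['d', 'c', 'b']
'c': index 1 in ['d', 'c', 'b'] -> ['c', 'd', 'b']
'b': index 2 in ['c', 'd', 'b'] -> ['b', 'c', 'd']
'd': index 2 in ['b', 'c', 'd'] -> ['d', 'b', 'c']
'd': index 0 in ['d', 'b', 'c'] -> ['d', 'b', 'c']
'd': index 0 in ['d', 'b', 'c'] -> ['d', 'b', 'c']
'b': index 1 in ['d', 'b', 'c'] -> ['b', 'd', 'c']
'd': index 1 in ['b', 'd', 'c'] -> ['d', 'b', 'c']


Output: [1, 2, 1, 2, 2, 0, 0, 1, 1]


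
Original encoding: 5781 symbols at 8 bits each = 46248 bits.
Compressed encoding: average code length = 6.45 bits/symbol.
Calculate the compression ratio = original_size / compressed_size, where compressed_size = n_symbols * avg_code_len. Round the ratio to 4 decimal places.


original_size = n_symbols * orig_bits = 5781 * 8 = 46248 bits
compressed_size = n_symbols * avg_code_len = 5781 * 6.45 = 37287.45 bits
ratio = original_size / compressed_size = 46248 / 37287.45 = 1.2403

Compression ratio = 1.2403


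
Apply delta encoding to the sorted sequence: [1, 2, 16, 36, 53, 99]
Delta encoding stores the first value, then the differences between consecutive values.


First value: 1
Deltas:
  2 - 1 = 1
  16 - 2 = 14
  36 - 16 = 20
  53 - 36 = 17
  99 - 53 = 46


Delta encoded: [1, 1, 14, 20, 17, 46]


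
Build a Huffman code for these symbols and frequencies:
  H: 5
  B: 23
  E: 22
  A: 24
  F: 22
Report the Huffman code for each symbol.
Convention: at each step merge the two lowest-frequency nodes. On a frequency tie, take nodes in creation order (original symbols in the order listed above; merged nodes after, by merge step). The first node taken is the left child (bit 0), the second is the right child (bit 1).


Huffman tree construction:
Step 1: Merge H(5) + E(22) = 27
Step 2: Merge F(22) + B(23) = 45
Step 3: Merge A(24) + (H+E)(27) = 51
Step 4: Merge (F+B)(45) + (A+(H+E))(51) = 96
Read each symbol's code off the tree from the root (left child = 0, right child = 1).

Codes:
  H: 110 (length 3)
  B: 01 (length 2)
  E: 111 (length 3)
  A: 10 (length 2)
  F: 00 (length 2)
Average code length: 219/96 = 2.2813 bits/symbol


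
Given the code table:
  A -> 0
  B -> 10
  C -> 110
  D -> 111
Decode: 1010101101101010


Decoding:
10 -> B
10 -> B
10 -> B
110 -> C
110 -> C
10 -> B
10 -> B


Result: BBBCCBB


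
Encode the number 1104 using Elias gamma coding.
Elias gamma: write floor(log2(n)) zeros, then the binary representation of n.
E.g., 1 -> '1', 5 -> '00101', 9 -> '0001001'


num_bits = floor(log2(1104)) + 1 = 11
leading_zeros = num_bits - 1 = 10
binary(1104) = 10001010000

Elias gamma(1104) = '0000000000' + '10001010000' = 000000000010001010000 (21 bits)


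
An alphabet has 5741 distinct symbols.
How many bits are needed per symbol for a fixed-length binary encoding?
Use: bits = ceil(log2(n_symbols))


log2(5741) = 12.4871
Bracket: 2^12 = 4096 < 5741 <= 2^13 = 8192
So ceil(log2(5741)) = 13

bits = ceil(log2(5741)) = ceil(12.4871) = 13 bits


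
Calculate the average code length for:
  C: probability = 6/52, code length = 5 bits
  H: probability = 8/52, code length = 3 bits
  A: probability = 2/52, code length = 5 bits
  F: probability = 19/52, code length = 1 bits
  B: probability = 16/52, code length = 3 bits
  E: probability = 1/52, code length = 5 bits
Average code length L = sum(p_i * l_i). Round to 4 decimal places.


Weighted contributions p_i * l_i:
  C: (6/52) * 5 = 30/52
  H: (8/52) * 3 = 24/52
  A: (2/52) * 5 = 10/52
  F: (19/52) * 1 = 19/52
  B: (16/52) * 3 = 48/52
  E: (1/52) * 5 = 5/52
Sum = (30 + 24 + 10 + 19 + 48 + 5)/52 = 136/52

L = 136/52 = 2.6154 bits/symbol


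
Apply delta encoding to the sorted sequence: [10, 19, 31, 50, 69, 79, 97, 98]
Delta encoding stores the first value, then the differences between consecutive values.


First value: 10
Deltas:
  19 - 10 = 9
  31 - 19 = 12
  50 - 31 = 19
  69 - 50 = 19
  79 - 69 = 10
  97 - 79 = 18
  98 - 97 = 1


Delta encoded: [10, 9, 12, 19, 19, 10, 18, 1]


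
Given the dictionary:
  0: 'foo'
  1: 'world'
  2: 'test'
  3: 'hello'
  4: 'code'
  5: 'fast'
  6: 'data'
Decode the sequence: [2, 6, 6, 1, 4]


Look up each index in the dictionary:
  2 -> 'test'
  6 -> 'data'
  6 -> 'data'
  1 -> 'world'
  4 -> 'code'

Decoded: "test data data world code"


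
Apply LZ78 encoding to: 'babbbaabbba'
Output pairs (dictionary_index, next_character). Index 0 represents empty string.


LZ78 encoding steps:
Dictionary: {0: ''}
Step 1: w='' (idx 0), next='b' -> output (0, 'b'), add 'b' as idx 1
Step 2: w='' (idx 0), next='a' -> output (0, 'a'), add 'a' as idx 2
Step 3: w='b' (idx 1), next='b' -> output (1, 'b'), add 'bb' as idx 3
Step 4: w='b' (idx 1), next='a' -> output (1, 'a'), add 'ba' as idx 4
Step 5: w='a' (idx 2), next='b' -> output (2, 'b'), add 'ab' as idx 5
Step 6: w='bb' (idx 3), next='a' -> output (3, 'a'), add 'bba' as idx 6


Encoded: [(0, 'b'), (0, 'a'), (1, 'b'), (1, 'a'), (2, 'b'), (3, 'a')]


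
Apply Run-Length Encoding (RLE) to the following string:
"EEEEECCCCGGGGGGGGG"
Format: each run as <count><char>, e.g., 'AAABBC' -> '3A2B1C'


Scanning runs left to right:
  i=0: run of 'E' x 5 -> '5E'
  i=5: run of 'C' x 4 -> '4C'
  i=9: run of 'G' x 9 -> '9G'

RLE = 5E4C9G


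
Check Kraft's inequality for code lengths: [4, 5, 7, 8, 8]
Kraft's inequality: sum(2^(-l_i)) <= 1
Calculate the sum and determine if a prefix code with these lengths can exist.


Sum = 2^(-4) + 2^(-5) + 2^(-7) + 2^(-8) + 2^(-8)
    = 0.0625 + 0.03125 + 0.0078125 + 0.00390625 + 0.00390625
    = 28/256 = 0.109375
Since 0.109375 <= 1, Kraft's inequality IS satisfied.
A prefix code with these lengths CAN exist.

Kraft sum = 0.109375. Satisfied.


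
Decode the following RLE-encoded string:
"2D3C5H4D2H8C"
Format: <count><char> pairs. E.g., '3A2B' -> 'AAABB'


Expanding each <count><char> pair:
  2D -> 'DD'
  3C -> 'CCC'
  5H -> 'HHHHH'
  4D -> 'DDDD'
  2H -> 'HH'
  8C -> 'CCCCCCCC'

Decoded = DDCCCHHHHHDDDDHHCCCCCCCC


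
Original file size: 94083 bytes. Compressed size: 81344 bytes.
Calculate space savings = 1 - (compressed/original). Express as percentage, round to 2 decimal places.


ratio = compressed/original = 81344/94083 = 0.864598
savings = 1 - ratio = 1 - 0.864598 = 0.135402
as a percentage: 0.135402 * 100 = 13.54%

Space savings = 1 - 81344/94083 = 13.54%


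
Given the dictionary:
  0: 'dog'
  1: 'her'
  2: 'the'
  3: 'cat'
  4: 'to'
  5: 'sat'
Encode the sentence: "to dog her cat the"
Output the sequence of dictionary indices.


Look up each word in the dictionary:
  'to' -> 4
  'dog' -> 0
  'her' -> 1
  'cat' -> 3
  'the' -> 2

Encoded: [4, 0, 1, 3, 2]


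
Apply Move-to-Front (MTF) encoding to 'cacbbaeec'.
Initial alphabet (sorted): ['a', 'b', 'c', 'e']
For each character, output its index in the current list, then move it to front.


MTF encoding:
'c': index 2 in ['a', 'b', 'c', 'e'] -> ['c', 'a', 'b', 'e']
'a': index 1 in ['c', 'a', 'b', 'e'] -> ['a', 'c', 'b', 'e']
'c': index 1 in ['a', 'c', 'b', 'e'] -> ['c', 'a', 'b', 'e']
'b': index 2 in ['c', 'a', 'b', 'e'] -> ['b', 'c', 'a', 'e']
'b': index 0 in ['b', 'c', 'a', 'e'] -> ['b', 'c', 'a', 'e']
'a': index 2 in ['b', 'c', 'a', 'e'] -> ['a', 'b', 'c', 'e']
'e': index 3 in ['a', 'b', 'c', 'e'] -> ['e', 'a', 'b', 'c']
'e': index 0 in ['e', 'a', 'b', 'c'] -> ['e', 'a', 'b', 'c']
'c': index 3 in ['e', 'a', 'b', 'c'] -> ['c', 'e', 'a', 'b']


Output: [2, 1, 1, 2, 0, 2, 3, 0, 3]


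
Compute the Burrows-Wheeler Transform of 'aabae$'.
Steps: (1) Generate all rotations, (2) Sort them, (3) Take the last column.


Rotations (sorted):
  0: $aabae -> last char: e
  1: aabae$ -> last char: $
  2: abae$a -> last char: a
  3: ae$aab -> last char: b
  4: bae$aa -> last char: a
  5: e$aaba -> last char: a


BWT = e$abaa


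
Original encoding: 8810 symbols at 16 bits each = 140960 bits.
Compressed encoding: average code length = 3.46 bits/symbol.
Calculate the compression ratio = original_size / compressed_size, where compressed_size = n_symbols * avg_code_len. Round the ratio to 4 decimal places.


original_size = n_symbols * orig_bits = 8810 * 16 = 140960 bits
compressed_size = n_symbols * avg_code_len = 8810 * 3.46 = 30482.6 bits
ratio = original_size / compressed_size = 140960 / 30482.6 = 4.6243

Compression ratio = 4.6243


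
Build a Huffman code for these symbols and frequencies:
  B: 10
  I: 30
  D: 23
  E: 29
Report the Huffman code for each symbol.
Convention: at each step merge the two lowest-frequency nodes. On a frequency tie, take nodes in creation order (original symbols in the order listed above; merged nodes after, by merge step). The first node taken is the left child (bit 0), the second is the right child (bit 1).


Huffman tree construction:
Step 1: Merge B(10) + D(23) = 33
Step 2: Merge E(29) + I(30) = 59
Step 3: Merge (B+D)(33) + (E+I)(59) = 92
Read each symbol's code off the tree from the root (left child = 0, right child = 1).

Codes:
  B: 00 (length 2)
  I: 11 (length 2)
  D: 01 (length 2)
  E: 10 (length 2)
Average code length: 184/92 = 2.0000 bits/symbol


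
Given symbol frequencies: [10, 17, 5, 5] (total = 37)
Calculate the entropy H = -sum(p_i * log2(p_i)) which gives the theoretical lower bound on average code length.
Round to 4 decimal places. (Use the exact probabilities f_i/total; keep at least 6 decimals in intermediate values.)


Per-symbol terms -p_i * log2(p_i) with p_i = f_i/37:
  p = 10/37 = 0.270270: log2(p) = -1.887525, -p*log2(p) = 0.510142
  p = 17/37 = 0.459459: log2(p) = -1.121991, -p*log2(p) = 0.515509
  p = 5/37 = 0.135135: log2(p) = -2.887525, -p*log2(p) = 0.390206
  p = 5/37 = 0.135135: log2(p) = -2.887525, -p*log2(p) = 0.390206
H = 0.510142 + 0.515509 + 0.390206 + 0.390206 = 1.806063

H = 1.8061 bits/symbol


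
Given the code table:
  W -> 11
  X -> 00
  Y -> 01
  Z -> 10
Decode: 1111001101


Decoding:
11 -> W
11 -> W
00 -> X
11 -> W
01 -> Y


Result: WWXWY


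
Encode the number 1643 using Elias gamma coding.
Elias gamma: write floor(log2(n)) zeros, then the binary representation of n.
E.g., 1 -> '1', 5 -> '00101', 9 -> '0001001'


num_bits = floor(log2(1643)) + 1 = 11
leading_zeros = num_bits - 1 = 10
binary(1643) = 11001101011

Elias gamma(1643) = '0000000000' + '11001101011' = 000000000011001101011 (21 bits)


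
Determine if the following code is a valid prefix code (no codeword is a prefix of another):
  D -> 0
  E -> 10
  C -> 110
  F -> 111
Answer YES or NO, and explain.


Checking each pair (does one codeword prefix another?):
  D='0' vs E='10': no prefix
  D='0' vs C='110': no prefix
  D='0' vs F='111': no prefix
  E='10' vs D='0': no prefix
  E='10' vs C='110': no prefix
  E='10' vs F='111': no prefix
  C='110' vs D='0': no prefix
  C='110' vs E='10': no prefix
  C='110' vs F='111': no prefix
  F='111' vs D='0': no prefix
  F='111' vs E='10': no prefix
  F='111' vs C='110': no prefix
No violation found over all pairs.

YES -- this is a valid prefix code. No codeword is a prefix of any other codeword.


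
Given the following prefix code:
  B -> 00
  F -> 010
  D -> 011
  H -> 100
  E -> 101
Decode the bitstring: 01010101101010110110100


Decoding step by step:
Bits 010 -> F
Bits 101 -> E
Bits 011 -> D
Bits 010 -> F
Bits 101 -> E
Bits 101 -> E
Bits 101 -> E
Bits 00 -> B


Decoded message: FEDFEEEB


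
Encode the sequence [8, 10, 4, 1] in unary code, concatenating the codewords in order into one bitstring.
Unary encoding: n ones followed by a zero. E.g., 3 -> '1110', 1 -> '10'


Encode each number as n ones followed by a terminating 0:
  8 -> 111111110 (9 bits)
  10 -> 11111111110 (11 bits)
  4 -> 11110 (5 bits)
  1 -> 10 (2 bits)
Total length = 9 + 11 + 5 + 2 = 27 bits.

Unary([8, 10, 4, 1]) = 111111110111111111101111010 (27 bits)


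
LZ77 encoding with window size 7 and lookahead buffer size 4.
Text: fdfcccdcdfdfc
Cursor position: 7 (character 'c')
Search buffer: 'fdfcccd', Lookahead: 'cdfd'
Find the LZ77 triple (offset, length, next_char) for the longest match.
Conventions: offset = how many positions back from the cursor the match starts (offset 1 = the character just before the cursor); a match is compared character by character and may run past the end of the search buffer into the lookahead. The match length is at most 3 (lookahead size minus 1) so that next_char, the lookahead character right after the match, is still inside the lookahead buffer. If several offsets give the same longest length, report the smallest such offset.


Try each offset into the search buffer:
  offset=1 (pos 6, char 'd'): match length 0
  offset=2 (pos 5, char 'c'): match length 2
  offset=3 (pos 4, char 'c'): match length 1
  offset=4 (pos 3, char 'c'): match length 1
  offset=5 (pos 2, char 'f'): match length 0
  offset=6 (pos 1, char 'd'): match length 0
  offset=7 (pos 0, char 'f'): match length 0
Longest match has length 2 at offset 2.
next_char = character at position 7 + 2 = 9 -> 'f'

Best match: offset=2, length=2 (matching 'cd' starting at position 5)
LZ77 triple: (2, 2, 'f')


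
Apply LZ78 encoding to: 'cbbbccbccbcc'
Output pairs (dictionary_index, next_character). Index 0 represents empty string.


LZ78 encoding steps:
Dictionary: {0: ''}
Step 1: w='' (idx 0), next='c' -> output (0, 'c'), add 'c' as idx 1
Step 2: w='' (idx 0), next='b' -> output (0, 'b'), add 'b' as idx 2
Step 3: w='b' (idx 2), next='b' -> output (2, 'b'), add 'bb' as idx 3
Step 4: w='c' (idx 1), next='c' -> output (1, 'c'), add 'cc' as idx 4
Step 5: w='b' (idx 2), next='c' -> output (2, 'c'), add 'bc' as idx 5
Step 6: w='c' (idx 1), next='b' -> output (1, 'b'), add 'cb' as idx 6
Step 7: w='cc' (idx 4), end of input -> output (4, '')


Encoded: [(0, 'c'), (0, 'b'), (2, 'b'), (1, 'c'), (2, 'c'), (1, 'b'), (4, '')]


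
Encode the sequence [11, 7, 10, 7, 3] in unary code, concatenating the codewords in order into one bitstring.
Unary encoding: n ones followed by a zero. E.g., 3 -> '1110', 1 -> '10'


Encode each number as n ones followed by a terminating 0:
  11 -> 111111111110 (12 bits)
  7 -> 11111110 (8 bits)
  10 -> 11111111110 (11 bits)
  7 -> 11111110 (8 bits)
  3 -> 1110 (4 bits)
Total length = 12 + 8 + 11 + 8 + 4 = 43 bits.

Unary([11, 7, 10, 7, 3]) = 1111111111101111111011111111110111111101110 (43 bits)


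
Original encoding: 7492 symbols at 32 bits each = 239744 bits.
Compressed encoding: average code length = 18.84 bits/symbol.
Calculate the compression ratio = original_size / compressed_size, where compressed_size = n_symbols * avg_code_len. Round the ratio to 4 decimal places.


original_size = n_symbols * orig_bits = 7492 * 32 = 239744 bits
compressed_size = n_symbols * avg_code_len = 7492 * 18.84 = 141149.28 bits
ratio = original_size / compressed_size = 239744 / 141149.28 = 1.6985

Compression ratio = 1.6985


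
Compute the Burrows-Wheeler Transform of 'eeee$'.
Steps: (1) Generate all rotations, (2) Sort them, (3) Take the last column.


Rotations (sorted):
  0: $eeee -> last char: e
  1: e$eee -> last char: e
  2: ee$ee -> last char: e
  3: eee$e -> last char: e
  4: eeee$ -> last char: $


BWT = eeee$


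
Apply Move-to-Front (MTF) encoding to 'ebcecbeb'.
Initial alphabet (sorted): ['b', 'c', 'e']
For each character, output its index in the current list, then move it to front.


MTF encoding:
'e': index 2 in ['b', 'c', 'e'] -> ['e', 'b', 'c']
'b': index 1 in ['e', 'b', 'c'] -> ['b', 'e', 'c']
'c': index 2 in ['b', 'e', 'c'] -> ['c', 'b', 'e']
'e': index 2 in ['c', 'b', 'e'] -> ['e', 'c', 'b']
'c': index 1 in ['e', 'c', 'b'] -> ['c', 'e', 'b']
'b': index 2 in ['c', 'e', 'b'] -> ['b', 'c', 'e']
'e': index 2 in ['b', 'c', 'e'] -> ['e', 'b', 'c']
'b': index 1 in ['e', 'b', 'c'] -> ['b', 'e', 'c']


Output: [2, 1, 2, 2, 1, 2, 2, 1]


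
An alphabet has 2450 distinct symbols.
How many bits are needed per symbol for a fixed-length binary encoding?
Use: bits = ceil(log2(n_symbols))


log2(2450) = 11.2586
Bracket: 2^11 = 2048 < 2450 <= 2^12 = 4096
So ceil(log2(2450)) = 12

bits = ceil(log2(2450)) = ceil(11.2586) = 12 bits


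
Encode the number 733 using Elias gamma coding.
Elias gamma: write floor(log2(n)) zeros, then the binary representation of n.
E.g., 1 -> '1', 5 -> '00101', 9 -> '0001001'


num_bits = floor(log2(733)) + 1 = 10
leading_zeros = num_bits - 1 = 9
binary(733) = 1011011101

Elias gamma(733) = '000000000' + '1011011101' = 0000000001011011101 (19 bits)


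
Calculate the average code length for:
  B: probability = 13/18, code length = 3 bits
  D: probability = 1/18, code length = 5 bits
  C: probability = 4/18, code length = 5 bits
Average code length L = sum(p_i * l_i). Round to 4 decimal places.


Weighted contributions p_i * l_i:
  B: (13/18) * 3 = 39/18
  D: (1/18) * 5 = 5/18
  C: (4/18) * 5 = 20/18
Sum = (39 + 5 + 20)/18 = 64/18

L = 64/18 = 3.5556 bits/symbol


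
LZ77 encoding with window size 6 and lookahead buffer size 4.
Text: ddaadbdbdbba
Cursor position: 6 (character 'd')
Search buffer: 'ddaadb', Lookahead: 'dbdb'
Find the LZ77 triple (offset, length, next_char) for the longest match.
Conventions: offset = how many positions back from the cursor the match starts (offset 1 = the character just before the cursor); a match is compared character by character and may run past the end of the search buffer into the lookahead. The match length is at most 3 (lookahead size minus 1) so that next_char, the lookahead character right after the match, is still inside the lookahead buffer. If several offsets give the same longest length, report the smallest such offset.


Try each offset into the search buffer:
  offset=1 (pos 5, char 'b'): match length 0
  offset=2 (pos 4, char 'd'): match length 3
  offset=3 (pos 3, char 'a'): match length 0
  offset=4 (pos 2, char 'a'): match length 0
  offset=5 (pos 1, char 'd'): match length 1
  offset=6 (pos 0, char 'd'): match length 1
Longest match has length 3 at offset 2.
next_char = character at position 6 + 3 = 9 -> 'b'

Best match: offset=2, length=3 (matching 'dbd' starting at position 4)
LZ77 triple: (2, 3, 'b')


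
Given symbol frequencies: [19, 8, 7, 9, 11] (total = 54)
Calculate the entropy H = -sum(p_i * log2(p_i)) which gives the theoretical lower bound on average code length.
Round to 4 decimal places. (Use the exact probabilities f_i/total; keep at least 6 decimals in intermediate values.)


Per-symbol terms -p_i * log2(p_i) with p_i = f_i/54:
  p = 19/54 = 0.351852: log2(p) = -1.506960, -p*log2(p) = 0.530227
  p = 8/54 = 0.148148: log2(p) = -2.754888, -p*log2(p) = 0.408131
  p = 7/54 = 0.129630: log2(p) = -2.947533, -p*log2(p) = 0.382088
  p = 9/54 = 0.166667: log2(p) = -2.584963, -p*log2(p) = 0.430827
  p = 11/54 = 0.203704: log2(p) = -2.295456, -p*log2(p) = 0.467593
H = 0.530227 + 0.408131 + 0.382088 + 0.430827 + 0.467593 = 2.218866

H = 2.2189 bits/symbol


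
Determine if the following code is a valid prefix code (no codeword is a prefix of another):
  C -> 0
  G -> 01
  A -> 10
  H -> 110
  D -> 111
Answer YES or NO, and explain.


Checking each pair (does one codeword prefix another?):
  C='0' vs G='01': prefix -- VIOLATION

NO -- this is NOT a valid prefix code. C (0) is a prefix of G (01).


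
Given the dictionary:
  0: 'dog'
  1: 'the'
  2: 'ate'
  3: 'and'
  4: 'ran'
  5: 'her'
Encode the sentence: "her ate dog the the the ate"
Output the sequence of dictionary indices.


Look up each word in the dictionary:
  'her' -> 5
  'ate' -> 2
  'dog' -> 0
  'the' -> 1
  'the' -> 1
  'the' -> 1
  'ate' -> 2

Encoded: [5, 2, 0, 1, 1, 1, 2]


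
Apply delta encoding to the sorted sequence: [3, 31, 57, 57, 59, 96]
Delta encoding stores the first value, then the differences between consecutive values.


First value: 3
Deltas:
  31 - 3 = 28
  57 - 31 = 26
  57 - 57 = 0
  59 - 57 = 2
  96 - 59 = 37


Delta encoded: [3, 28, 26, 0, 2, 37]


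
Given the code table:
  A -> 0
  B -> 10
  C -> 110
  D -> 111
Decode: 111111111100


Decoding:
111 -> D
111 -> D
111 -> D
10 -> B
0 -> A


Result: DDDBA


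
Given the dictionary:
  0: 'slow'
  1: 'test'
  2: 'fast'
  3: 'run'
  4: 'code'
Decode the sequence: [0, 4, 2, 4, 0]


Look up each index in the dictionary:
  0 -> 'slow'
  4 -> 'code'
  2 -> 'fast'
  4 -> 'code'
  0 -> 'slow'

Decoded: "slow code fast code slow"


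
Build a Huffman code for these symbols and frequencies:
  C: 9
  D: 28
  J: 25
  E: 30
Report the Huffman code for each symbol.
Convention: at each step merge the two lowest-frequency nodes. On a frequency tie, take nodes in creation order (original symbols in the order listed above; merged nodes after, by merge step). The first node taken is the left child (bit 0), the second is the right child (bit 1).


Huffman tree construction:
Step 1: Merge C(9) + J(25) = 34
Step 2: Merge D(28) + E(30) = 58
Step 3: Merge (C+J)(34) + (D+E)(58) = 92
Read each symbol's code off the tree from the root (left child = 0, right child = 1).

Codes:
  C: 00 (length 2)
  D: 10 (length 2)
  J: 01 (length 2)
  E: 11 (length 2)
Average code length: 184/92 = 2.0000 bits/symbol


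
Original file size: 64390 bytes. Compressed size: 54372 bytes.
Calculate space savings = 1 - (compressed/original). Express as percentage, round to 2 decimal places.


ratio = compressed/original = 54372/64390 = 0.844417
savings = 1 - ratio = 1 - 0.844417 = 0.155583
as a percentage: 0.155583 * 100 = 15.56%

Space savings = 1 - 54372/64390 = 15.56%


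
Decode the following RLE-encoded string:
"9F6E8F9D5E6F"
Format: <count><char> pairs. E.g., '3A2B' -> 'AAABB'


Expanding each <count><char> pair:
  9F -> 'FFFFFFFFF'
  6E -> 'EEEEEE'
  8F -> 'FFFFFFFF'
  9D -> 'DDDDDDDDD'
  5E -> 'EEEEE'
  6F -> 'FFFFFF'

Decoded = FFFFFFFFFEEEEEEFFFFFFFFDDDDDDDDDEEEEEFFFFFF


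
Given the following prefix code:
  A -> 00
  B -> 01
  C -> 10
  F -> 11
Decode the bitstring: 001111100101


Decoding step by step:
Bits 00 -> A
Bits 11 -> F
Bits 11 -> F
Bits 10 -> C
Bits 01 -> B
Bits 01 -> B


Decoded message: AFFCBB


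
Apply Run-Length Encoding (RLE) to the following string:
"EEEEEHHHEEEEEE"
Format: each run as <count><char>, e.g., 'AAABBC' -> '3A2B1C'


Scanning runs left to right:
  i=0: run of 'E' x 5 -> '5E'
  i=5: run of 'H' x 3 -> '3H'
  i=8: run of 'E' x 6 -> '6E'

RLE = 5E3H6E


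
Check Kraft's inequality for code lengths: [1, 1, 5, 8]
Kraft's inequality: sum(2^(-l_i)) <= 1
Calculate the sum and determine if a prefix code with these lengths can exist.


Sum = 2^(-1) + 2^(-1) + 2^(-5) + 2^(-8)
    = 0.5 + 0.5 + 0.03125 + 0.00390625
    = 265/256 = 1.03515625
Since 1.03515625 > 1, Kraft's inequality is NOT satisfied.
A prefix code with these lengths CANNOT exist.

Kraft sum = 1.03515625. Not satisfied.


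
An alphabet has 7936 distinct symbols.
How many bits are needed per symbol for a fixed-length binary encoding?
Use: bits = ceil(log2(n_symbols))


log2(7936) = 12.9542
Bracket: 2^12 = 4096 < 7936 <= 2^13 = 8192
So ceil(log2(7936)) = 13

bits = ceil(log2(7936)) = ceil(12.9542) = 13 bits


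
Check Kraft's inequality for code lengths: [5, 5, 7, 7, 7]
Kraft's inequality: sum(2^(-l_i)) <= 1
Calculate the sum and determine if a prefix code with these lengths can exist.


Sum = 2^(-5) + 2^(-5) + 2^(-7) + 2^(-7) + 2^(-7)
    = 0.03125 + 0.03125 + 0.0078125 + 0.0078125 + 0.0078125
    = 11/128 = 0.0859375
Since 0.0859375 <= 1, Kraft's inequality IS satisfied.
A prefix code with these lengths CAN exist.

Kraft sum = 0.0859375. Satisfied.


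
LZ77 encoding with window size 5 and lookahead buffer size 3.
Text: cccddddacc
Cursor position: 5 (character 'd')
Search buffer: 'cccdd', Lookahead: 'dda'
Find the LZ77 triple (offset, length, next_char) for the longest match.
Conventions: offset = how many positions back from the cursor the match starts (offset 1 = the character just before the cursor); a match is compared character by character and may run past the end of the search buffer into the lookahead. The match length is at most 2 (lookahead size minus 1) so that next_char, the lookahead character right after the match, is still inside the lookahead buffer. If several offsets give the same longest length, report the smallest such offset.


Try each offset into the search buffer:
  offset=1 (pos 4, char 'd'): match length 2
  offset=2 (pos 3, char 'd'): match length 2
  offset=3 (pos 2, char 'c'): match length 0
  offset=4 (pos 1, char 'c'): match length 0
  offset=5 (pos 0, char 'c'): match length 0
Longest match has length 2, found at offsets 1, 2; take the smallest, offset 1.
next_char = character at position 5 + 2 = 7 -> 'a'

Best match: offset=1, length=2 (matching 'dd' starting at position 4)
LZ77 triple: (1, 2, 'a')


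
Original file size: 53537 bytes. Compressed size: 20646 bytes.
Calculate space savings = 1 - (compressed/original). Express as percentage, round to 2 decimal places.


ratio = compressed/original = 20646/53537 = 0.38564
savings = 1 - ratio = 1 - 0.38564 = 0.61436
as a percentage: 0.61436 * 100 = 61.44%

Space savings = 1 - 20646/53537 = 61.44%


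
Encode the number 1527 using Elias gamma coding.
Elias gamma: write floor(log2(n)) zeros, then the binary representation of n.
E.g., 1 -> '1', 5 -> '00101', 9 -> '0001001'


num_bits = floor(log2(1527)) + 1 = 11
leading_zeros = num_bits - 1 = 10
binary(1527) = 10111110111

Elias gamma(1527) = '0000000000' + '10111110111' = 000000000010111110111 (21 bits)


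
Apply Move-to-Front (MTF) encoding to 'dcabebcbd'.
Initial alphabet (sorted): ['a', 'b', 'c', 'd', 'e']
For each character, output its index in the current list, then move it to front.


MTF encoding:
'd': index 3 in ['a', 'b', 'c', 'd', 'e'] -> ['d', 'a', 'b', 'c', 'e']
'c': index 3 in ['d', 'a', 'b', 'c', 'e'] -> ['c', 'd', 'a', 'b', 'e']
'a': index 2 in ['c', 'd', 'a', 'b', 'e'] -> ['a', 'c', 'd', 'b', 'e']
'b': index 3 in ['a', 'c', 'd', 'b', 'e'] -> ['b', 'a', 'c', 'd', 'e']
'e': index 4 in ['b', 'a', 'c', 'd', 'e'] -> ['e', 'b', 'a', 'c', 'd']
'b': index 1 in ['e', 'b', 'a', 'c', 'd'] -> ['b', 'e', 'a', 'c', 'd']
'c': index 3 in ['b', 'e', 'a', 'c', 'd'] -> ['c', 'b', 'e', 'a', 'd']
'b': index 1 in ['c', 'b', 'e', 'a', 'd'] -> ['b', 'c', 'e', 'a', 'd']
'd': index 4 in ['b', 'c', 'e', 'a', 'd'] -> ['d', 'b', 'c', 'e', 'a']


Output: [3, 3, 2, 3, 4, 1, 3, 1, 4]


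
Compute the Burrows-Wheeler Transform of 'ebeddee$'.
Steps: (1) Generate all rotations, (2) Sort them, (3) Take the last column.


Rotations (sorted):
  0: $ebeddee -> last char: e
  1: beddee$e -> last char: e
  2: ddee$ebe -> last char: e
  3: dee$ebed -> last char: d
  4: e$ebedde -> last char: e
  5: ebeddee$ -> last char: $
  6: eddee$eb -> last char: b
  7: ee$ebedd -> last char: d


BWT = eeede$bd


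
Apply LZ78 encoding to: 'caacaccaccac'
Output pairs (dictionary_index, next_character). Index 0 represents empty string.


LZ78 encoding steps:
Dictionary: {0: ''}
Step 1: w='' (idx 0), next='c' -> output (0, 'c'), add 'c' as idx 1
Step 2: w='' (idx 0), next='a' -> output (0, 'a'), add 'a' as idx 2
Step 3: w='a' (idx 2), next='c' -> output (2, 'c'), add 'ac' as idx 3
Step 4: w='ac' (idx 3), next='c' -> output (3, 'c'), add 'acc' as idx 4
Step 5: w='acc' (idx 4), next='a' -> output (4, 'a'), add 'acca' as idx 5
Step 6: w='c' (idx 1), end of input -> output (1, '')


Encoded: [(0, 'c'), (0, 'a'), (2, 'c'), (3, 'c'), (4, 'a'), (1, '')]


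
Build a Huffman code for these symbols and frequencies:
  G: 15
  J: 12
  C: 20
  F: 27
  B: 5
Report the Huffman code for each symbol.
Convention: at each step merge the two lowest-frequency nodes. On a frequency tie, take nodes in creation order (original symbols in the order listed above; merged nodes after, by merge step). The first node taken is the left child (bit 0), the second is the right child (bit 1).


Huffman tree construction:
Step 1: Merge B(5) + J(12) = 17
Step 2: Merge G(15) + (B+J)(17) = 32
Step 3: Merge C(20) + F(27) = 47
Step 4: Merge (G+(B+J))(32) + (C+F)(47) = 79
Read each symbol's code off the tree from the root (left child = 0, right child = 1).

Codes:
  G: 00 (length 2)
  J: 011 (length 3)
  C: 10 (length 2)
  F: 11 (length 2)
  B: 010 (length 3)
Average code length: 175/79 = 2.2152 bits/symbol


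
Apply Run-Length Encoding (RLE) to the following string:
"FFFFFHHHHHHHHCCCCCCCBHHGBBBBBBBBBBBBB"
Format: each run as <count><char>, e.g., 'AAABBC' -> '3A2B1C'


Scanning runs left to right:
  i=0: run of 'F' x 5 -> '5F'
  i=5: run of 'H' x 8 -> '8H'
  i=13: run of 'C' x 7 -> '7C'
  i=20: run of 'B' x 1 -> '1B'
  i=21: run of 'H' x 2 -> '2H'
  i=23: run of 'G' x 1 -> '1G'
  i=24: run of 'B' x 13 -> '13B'

RLE = 5F8H7C1B2H1G13B


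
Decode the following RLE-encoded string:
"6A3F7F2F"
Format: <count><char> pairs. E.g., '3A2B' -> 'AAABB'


Expanding each <count><char> pair:
  6A -> 'AAAAAA'
  3F -> 'FFF'
  7F -> 'FFFFFFF'
  2F -> 'FF'

Decoded = AAAAAAFFFFFFFFFFFF


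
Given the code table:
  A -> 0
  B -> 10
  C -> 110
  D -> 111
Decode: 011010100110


Decoding:
0 -> A
110 -> C
10 -> B
10 -> B
0 -> A
110 -> C


Result: ACBBAC


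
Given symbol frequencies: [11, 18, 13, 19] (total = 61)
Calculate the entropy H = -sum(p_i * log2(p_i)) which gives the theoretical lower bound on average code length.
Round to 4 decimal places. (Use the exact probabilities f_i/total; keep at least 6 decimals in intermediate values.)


Per-symbol terms -p_i * log2(p_i) with p_i = f_i/61:
  p = 11/61 = 0.180328: log2(p) = -2.471306, -p*log2(p) = 0.445645
  p = 18/61 = 0.295082: log2(p) = -1.760812, -p*log2(p) = 0.519584
  p = 13/61 = 0.213115: log2(p) = -2.230298, -p*log2(p) = 0.475309
  p = 19/61 = 0.311475: log2(p) = -1.682810, -p*log2(p) = 0.524154
H = 0.445645 + 0.519584 + 0.475309 + 0.524154 = 1.964692

H = 1.9647 bits/symbol
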